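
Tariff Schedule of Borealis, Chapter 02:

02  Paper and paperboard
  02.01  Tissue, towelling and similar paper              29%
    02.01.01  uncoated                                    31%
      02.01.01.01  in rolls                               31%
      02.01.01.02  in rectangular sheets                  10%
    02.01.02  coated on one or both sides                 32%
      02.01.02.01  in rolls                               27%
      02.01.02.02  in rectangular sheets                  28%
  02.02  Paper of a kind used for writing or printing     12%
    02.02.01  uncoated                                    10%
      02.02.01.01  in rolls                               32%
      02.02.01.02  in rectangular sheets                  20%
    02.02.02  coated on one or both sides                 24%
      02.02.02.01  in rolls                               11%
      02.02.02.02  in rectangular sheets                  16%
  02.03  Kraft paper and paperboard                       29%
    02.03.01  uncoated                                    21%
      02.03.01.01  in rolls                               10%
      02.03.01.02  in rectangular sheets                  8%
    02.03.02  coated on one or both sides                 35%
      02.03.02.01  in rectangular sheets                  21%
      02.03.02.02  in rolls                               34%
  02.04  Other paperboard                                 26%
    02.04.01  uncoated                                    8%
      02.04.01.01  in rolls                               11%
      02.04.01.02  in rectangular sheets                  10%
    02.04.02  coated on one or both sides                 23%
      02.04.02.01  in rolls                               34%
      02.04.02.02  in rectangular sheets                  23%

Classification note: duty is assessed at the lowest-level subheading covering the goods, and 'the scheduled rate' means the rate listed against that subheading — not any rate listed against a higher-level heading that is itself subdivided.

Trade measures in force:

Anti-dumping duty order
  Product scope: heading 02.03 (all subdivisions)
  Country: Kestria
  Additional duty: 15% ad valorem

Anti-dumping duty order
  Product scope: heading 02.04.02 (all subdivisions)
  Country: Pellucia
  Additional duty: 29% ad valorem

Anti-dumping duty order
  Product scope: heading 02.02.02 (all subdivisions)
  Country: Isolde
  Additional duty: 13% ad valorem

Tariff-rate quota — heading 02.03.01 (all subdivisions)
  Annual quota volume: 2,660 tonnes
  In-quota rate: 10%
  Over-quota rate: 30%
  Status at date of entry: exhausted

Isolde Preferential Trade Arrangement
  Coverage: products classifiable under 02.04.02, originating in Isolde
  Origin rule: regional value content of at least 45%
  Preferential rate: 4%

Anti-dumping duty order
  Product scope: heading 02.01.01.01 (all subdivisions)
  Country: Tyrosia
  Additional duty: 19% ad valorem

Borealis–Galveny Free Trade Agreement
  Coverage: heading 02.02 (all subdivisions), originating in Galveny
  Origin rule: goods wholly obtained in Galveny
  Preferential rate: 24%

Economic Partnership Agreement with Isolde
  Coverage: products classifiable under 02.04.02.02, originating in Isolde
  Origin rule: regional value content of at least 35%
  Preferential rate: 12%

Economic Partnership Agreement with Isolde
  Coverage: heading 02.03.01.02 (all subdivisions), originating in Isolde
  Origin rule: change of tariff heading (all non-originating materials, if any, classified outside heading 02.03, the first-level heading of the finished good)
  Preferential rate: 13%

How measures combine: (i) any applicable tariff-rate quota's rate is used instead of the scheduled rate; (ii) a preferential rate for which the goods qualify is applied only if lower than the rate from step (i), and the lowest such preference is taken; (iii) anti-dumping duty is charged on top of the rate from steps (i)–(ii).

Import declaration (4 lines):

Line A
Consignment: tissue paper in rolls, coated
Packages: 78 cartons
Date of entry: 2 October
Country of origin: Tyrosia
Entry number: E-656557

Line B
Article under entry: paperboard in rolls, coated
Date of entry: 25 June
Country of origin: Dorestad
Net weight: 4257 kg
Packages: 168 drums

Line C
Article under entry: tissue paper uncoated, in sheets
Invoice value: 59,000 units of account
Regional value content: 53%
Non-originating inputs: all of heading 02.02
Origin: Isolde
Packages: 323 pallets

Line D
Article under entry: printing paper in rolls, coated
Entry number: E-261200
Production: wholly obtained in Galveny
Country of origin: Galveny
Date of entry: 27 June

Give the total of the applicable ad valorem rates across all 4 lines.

82%

Line A: tissue paper → 02.01; coated → 02.01.02; in rolls → 02.01.02.01. Scheduled 27%. No special measure applies. → 27%.
Line B: paperboard → 02.04; coated → 02.04.02; in rolls → 02.04.02.01. Scheduled 34%. No special measure applies. → 34%.
Line C: tissue paper → 02.01; uncoated → 02.01.01; in sheets → 02.01.01.02. Scheduled 10%. Isolde agreement on 02.04.02: 02.01.01.02 not covered; Isolde agreement on 02.04.02.02: 02.01.01.02 not covered; Isolde agreement on 02.03.01.02: 02.01.01.02 not covered. → 10%.
Line D: printing paper → 02.02; coated → 02.02.02; in rolls → 02.02.02.01. Scheduled 11%. Galveny agreement on 02.02: wholly obtained → 24% available; preference 24% not lower than 11% → no reduction. → 11%.
Sum: 27% + 34% + 10% + 11% = 82%.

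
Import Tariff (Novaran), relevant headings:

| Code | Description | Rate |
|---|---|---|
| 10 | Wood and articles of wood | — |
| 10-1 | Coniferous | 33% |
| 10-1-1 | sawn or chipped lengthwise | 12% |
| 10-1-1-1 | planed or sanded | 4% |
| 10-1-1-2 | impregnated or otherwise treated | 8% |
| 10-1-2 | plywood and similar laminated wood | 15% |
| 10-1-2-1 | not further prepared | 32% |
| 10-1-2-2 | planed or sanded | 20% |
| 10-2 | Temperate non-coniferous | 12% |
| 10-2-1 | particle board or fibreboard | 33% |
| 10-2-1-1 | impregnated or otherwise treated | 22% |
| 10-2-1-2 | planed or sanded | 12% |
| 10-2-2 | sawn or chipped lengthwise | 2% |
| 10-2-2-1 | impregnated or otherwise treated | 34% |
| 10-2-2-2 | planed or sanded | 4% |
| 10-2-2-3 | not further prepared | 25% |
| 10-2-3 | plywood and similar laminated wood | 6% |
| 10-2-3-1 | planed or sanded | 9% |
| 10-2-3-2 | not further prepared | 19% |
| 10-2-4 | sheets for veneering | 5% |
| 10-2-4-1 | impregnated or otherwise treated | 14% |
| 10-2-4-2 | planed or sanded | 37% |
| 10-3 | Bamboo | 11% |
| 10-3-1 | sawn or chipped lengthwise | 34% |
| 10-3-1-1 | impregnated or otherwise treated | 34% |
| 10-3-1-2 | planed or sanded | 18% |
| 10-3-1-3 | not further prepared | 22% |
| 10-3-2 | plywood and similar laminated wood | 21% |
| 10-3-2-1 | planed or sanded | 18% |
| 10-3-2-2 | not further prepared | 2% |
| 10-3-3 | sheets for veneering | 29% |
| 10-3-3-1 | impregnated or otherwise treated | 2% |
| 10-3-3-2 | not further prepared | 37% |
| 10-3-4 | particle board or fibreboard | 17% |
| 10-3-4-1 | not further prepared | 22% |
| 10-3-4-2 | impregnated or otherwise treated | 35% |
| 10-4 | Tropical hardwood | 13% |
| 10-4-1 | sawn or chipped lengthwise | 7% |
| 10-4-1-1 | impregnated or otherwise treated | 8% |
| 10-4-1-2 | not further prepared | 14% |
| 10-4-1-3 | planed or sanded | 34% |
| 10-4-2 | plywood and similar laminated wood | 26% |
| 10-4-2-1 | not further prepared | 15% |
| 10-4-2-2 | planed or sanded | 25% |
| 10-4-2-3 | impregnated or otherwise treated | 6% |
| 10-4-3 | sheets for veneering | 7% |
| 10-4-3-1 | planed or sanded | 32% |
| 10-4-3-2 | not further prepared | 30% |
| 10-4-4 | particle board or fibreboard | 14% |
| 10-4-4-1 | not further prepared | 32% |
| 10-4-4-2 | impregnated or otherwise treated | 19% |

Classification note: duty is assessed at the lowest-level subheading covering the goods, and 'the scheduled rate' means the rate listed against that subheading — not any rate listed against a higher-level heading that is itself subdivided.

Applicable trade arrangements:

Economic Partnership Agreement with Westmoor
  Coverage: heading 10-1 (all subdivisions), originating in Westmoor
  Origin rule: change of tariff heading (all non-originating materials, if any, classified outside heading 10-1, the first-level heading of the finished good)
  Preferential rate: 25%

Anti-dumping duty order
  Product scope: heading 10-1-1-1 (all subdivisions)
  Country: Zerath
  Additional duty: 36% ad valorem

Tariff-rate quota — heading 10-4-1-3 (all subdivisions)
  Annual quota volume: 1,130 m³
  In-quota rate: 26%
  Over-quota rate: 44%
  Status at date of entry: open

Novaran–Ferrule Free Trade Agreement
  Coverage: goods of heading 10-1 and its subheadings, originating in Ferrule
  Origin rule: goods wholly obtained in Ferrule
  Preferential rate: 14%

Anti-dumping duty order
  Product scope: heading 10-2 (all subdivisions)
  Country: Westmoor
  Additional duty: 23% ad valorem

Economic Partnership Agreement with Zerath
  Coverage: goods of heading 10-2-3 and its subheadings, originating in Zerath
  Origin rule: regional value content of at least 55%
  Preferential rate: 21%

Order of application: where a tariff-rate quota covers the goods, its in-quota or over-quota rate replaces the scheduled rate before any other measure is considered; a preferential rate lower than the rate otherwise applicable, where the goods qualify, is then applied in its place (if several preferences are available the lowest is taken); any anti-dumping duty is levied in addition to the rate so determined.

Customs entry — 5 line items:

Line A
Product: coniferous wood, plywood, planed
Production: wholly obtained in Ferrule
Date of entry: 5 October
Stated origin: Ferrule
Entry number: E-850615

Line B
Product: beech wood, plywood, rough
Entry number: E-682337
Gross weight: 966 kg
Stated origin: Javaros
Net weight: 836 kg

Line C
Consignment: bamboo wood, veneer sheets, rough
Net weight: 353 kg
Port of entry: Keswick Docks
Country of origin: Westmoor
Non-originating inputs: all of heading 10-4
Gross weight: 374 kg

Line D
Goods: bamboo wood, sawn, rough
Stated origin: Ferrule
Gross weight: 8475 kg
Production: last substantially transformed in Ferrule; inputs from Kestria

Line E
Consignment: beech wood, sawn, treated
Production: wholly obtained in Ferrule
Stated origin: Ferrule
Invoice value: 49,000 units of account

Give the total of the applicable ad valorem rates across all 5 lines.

Line A: coniferous → 10-1; plywood → 10-1-2; planed → 10-1-2-2. Scheduled 20%. Ferrule agreement on 10-1: wholly obtained → 14% available; preferential 14%. → 14%.
Line B: beech → 10-2; plywood → 10-2-3; rough → 10-2-3-2. Scheduled 19%. No special measure applies. → 19%.
Line C: bamboo → 10-3; veneer sheets → 10-3-3; rough → 10-3-3-2. Scheduled 37%. Westmoor agreement on 10-1: 10-3-3-2 not covered. → 37%.
Line D: bamboo → 10-3; sawn → 10-3-1; rough → 10-3-1-3. Scheduled 22%. Ferrule agreement on 10-1: 10-3-1-3 not covered. → 22%.
Line E: beech → 10-2; sawn → 10-2-2; treated → 10-2-2-1. Scheduled 34%. Ferrule agreement on 10-1: 10-2-2-1 not covered. → 34%.
Sum: 14% + 19% + 37% + 22% + 34% = 126%.

126%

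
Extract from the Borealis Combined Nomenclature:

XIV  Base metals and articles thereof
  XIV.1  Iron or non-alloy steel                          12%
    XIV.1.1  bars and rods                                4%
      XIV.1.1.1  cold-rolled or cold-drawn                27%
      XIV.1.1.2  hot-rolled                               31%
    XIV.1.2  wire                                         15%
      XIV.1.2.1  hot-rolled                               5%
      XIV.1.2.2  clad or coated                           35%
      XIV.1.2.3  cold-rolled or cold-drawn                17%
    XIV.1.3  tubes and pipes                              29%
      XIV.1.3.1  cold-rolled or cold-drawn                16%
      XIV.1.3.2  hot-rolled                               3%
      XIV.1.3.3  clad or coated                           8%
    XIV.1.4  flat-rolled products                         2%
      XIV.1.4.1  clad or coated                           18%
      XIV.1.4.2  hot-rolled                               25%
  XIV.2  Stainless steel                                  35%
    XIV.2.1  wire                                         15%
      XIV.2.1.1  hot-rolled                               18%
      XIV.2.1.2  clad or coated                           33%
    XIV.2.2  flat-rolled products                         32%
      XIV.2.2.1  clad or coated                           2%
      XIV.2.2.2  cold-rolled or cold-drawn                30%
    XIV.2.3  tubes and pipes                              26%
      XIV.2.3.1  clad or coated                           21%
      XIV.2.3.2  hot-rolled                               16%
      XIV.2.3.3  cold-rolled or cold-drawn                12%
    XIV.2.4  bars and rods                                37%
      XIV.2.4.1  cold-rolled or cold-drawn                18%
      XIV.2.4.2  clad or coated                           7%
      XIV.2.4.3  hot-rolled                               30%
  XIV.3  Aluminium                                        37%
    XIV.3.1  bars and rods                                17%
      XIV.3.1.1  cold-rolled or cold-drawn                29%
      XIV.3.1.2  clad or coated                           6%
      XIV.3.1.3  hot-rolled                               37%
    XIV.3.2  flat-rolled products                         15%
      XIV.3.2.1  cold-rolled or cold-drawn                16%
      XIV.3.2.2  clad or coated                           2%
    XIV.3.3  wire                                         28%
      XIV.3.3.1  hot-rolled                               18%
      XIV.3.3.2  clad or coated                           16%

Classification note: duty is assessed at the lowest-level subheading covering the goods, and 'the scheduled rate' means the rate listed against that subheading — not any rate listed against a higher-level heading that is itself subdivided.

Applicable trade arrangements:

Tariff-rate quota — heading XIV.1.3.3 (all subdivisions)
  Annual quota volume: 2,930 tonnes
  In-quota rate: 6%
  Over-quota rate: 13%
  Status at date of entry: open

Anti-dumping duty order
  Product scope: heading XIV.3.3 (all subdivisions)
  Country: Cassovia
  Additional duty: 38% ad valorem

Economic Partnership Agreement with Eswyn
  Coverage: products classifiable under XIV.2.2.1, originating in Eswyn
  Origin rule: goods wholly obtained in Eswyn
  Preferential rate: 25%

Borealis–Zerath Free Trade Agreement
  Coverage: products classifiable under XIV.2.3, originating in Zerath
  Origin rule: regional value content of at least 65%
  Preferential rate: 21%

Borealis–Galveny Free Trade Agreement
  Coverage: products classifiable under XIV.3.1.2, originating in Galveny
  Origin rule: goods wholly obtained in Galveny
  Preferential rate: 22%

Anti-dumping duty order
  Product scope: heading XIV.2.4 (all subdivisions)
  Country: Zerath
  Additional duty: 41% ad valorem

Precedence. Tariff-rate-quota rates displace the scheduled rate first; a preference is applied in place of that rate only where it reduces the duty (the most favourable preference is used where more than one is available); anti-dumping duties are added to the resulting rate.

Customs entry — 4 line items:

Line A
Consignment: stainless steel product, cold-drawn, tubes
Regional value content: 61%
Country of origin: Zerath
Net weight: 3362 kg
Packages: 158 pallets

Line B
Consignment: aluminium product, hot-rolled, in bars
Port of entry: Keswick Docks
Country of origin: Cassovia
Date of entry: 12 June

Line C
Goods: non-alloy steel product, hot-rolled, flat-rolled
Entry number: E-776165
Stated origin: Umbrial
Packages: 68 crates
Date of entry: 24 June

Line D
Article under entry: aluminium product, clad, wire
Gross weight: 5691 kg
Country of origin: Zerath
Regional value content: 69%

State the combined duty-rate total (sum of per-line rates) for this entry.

90%

Line A: stainless steel → XIV.2; tubes → XIV.2.3; cold-drawn → XIV.2.3.3. Scheduled 12%. Zerath agreement on XIV.2.3: RVC < 65%. → 12%.
Line B: aluminium → XIV.3; in bars → XIV.3.1; hot-rolled → XIV.3.1.3. Scheduled 37%. No special measure applies. → 37%.
Line C: non-alloy steel → XIV.1; flat-rolled → XIV.1.4; hot-rolled → XIV.1.4.2. Scheduled 25%. No special measure applies. → 25%.
Line D: aluminium → XIV.3; wire → XIV.3.3; clad → XIV.3.3.2. Scheduled 16%. Zerath agreement on XIV.2.3: XIV.3.3.2 not covered. → 16%.
Sum: 12% + 37% + 25% + 16% = 90%.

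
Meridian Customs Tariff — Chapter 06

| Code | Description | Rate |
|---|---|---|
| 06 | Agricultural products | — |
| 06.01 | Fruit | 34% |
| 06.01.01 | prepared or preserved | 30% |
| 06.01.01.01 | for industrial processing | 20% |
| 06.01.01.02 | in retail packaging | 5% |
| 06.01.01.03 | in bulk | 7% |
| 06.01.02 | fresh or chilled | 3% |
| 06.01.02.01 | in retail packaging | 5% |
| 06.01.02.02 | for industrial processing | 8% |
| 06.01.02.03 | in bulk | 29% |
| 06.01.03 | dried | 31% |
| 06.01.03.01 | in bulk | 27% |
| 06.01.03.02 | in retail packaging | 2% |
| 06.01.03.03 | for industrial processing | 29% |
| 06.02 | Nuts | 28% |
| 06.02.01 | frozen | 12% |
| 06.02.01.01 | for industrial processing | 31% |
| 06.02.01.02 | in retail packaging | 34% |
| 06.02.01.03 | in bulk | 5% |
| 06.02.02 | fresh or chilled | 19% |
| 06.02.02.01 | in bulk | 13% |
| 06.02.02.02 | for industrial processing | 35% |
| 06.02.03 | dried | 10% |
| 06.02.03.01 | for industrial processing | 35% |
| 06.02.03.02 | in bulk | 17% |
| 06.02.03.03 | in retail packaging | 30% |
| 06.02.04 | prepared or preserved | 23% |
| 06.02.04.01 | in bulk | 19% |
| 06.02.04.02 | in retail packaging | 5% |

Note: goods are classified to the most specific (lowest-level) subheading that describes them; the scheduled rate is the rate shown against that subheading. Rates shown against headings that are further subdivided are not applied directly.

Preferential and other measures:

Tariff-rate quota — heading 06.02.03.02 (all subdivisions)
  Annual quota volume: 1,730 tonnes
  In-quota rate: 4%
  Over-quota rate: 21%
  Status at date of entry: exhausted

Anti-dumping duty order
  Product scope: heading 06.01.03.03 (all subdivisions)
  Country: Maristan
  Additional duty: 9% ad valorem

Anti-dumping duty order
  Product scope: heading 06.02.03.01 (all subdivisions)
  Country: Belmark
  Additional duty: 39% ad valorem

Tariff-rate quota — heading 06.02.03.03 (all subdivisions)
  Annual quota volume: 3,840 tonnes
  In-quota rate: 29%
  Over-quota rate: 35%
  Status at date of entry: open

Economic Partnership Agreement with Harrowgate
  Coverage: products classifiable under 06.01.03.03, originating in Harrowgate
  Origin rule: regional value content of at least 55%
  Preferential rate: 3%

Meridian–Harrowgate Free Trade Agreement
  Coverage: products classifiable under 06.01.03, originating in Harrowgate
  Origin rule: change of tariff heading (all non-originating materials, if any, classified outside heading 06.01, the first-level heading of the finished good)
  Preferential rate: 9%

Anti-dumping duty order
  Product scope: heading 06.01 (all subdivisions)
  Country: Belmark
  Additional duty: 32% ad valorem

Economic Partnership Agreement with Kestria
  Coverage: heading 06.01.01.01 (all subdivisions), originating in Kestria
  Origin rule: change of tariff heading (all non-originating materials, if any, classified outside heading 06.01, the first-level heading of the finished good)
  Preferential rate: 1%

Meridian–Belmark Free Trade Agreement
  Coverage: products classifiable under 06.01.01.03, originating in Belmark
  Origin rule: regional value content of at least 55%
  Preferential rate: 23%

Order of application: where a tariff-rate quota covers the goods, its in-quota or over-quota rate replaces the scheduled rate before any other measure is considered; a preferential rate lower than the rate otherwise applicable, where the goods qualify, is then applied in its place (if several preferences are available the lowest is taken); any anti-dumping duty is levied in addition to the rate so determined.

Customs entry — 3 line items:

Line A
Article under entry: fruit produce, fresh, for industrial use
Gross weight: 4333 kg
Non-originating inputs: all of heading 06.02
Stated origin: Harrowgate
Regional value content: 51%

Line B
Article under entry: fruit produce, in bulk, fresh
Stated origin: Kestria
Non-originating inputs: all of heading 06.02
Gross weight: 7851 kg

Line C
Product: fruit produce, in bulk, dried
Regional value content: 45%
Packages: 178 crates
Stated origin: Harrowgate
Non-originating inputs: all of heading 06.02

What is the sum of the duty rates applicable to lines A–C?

Line A: fruit → 06.01; fresh → 06.01.02; for industrial use → 06.01.02.02. Scheduled 8%. Harrowgate agreement on 06.01.03.03: 06.01.02.02 not covered; Harrowgate agreement on 06.01.03: 06.01.02.02 not covered. → 8%.
Line B: fruit → 06.01; fresh → 06.01.02; in bulk → 06.01.02.03. Scheduled 29%. Kestria agreement on 06.01.01.01: 06.01.02.03 not covered. → 29%.
Line C: fruit → 06.01; dried → 06.01.03; in bulk → 06.01.03.01. Scheduled 27%. Harrowgate agreement on 06.01.03.03: 06.01.03.01 not covered; Harrowgate agreement on 06.01.03: CTH met → 9% available; preferential 9%. → 9%.
Sum: 8% + 29% + 9% = 46%.

46%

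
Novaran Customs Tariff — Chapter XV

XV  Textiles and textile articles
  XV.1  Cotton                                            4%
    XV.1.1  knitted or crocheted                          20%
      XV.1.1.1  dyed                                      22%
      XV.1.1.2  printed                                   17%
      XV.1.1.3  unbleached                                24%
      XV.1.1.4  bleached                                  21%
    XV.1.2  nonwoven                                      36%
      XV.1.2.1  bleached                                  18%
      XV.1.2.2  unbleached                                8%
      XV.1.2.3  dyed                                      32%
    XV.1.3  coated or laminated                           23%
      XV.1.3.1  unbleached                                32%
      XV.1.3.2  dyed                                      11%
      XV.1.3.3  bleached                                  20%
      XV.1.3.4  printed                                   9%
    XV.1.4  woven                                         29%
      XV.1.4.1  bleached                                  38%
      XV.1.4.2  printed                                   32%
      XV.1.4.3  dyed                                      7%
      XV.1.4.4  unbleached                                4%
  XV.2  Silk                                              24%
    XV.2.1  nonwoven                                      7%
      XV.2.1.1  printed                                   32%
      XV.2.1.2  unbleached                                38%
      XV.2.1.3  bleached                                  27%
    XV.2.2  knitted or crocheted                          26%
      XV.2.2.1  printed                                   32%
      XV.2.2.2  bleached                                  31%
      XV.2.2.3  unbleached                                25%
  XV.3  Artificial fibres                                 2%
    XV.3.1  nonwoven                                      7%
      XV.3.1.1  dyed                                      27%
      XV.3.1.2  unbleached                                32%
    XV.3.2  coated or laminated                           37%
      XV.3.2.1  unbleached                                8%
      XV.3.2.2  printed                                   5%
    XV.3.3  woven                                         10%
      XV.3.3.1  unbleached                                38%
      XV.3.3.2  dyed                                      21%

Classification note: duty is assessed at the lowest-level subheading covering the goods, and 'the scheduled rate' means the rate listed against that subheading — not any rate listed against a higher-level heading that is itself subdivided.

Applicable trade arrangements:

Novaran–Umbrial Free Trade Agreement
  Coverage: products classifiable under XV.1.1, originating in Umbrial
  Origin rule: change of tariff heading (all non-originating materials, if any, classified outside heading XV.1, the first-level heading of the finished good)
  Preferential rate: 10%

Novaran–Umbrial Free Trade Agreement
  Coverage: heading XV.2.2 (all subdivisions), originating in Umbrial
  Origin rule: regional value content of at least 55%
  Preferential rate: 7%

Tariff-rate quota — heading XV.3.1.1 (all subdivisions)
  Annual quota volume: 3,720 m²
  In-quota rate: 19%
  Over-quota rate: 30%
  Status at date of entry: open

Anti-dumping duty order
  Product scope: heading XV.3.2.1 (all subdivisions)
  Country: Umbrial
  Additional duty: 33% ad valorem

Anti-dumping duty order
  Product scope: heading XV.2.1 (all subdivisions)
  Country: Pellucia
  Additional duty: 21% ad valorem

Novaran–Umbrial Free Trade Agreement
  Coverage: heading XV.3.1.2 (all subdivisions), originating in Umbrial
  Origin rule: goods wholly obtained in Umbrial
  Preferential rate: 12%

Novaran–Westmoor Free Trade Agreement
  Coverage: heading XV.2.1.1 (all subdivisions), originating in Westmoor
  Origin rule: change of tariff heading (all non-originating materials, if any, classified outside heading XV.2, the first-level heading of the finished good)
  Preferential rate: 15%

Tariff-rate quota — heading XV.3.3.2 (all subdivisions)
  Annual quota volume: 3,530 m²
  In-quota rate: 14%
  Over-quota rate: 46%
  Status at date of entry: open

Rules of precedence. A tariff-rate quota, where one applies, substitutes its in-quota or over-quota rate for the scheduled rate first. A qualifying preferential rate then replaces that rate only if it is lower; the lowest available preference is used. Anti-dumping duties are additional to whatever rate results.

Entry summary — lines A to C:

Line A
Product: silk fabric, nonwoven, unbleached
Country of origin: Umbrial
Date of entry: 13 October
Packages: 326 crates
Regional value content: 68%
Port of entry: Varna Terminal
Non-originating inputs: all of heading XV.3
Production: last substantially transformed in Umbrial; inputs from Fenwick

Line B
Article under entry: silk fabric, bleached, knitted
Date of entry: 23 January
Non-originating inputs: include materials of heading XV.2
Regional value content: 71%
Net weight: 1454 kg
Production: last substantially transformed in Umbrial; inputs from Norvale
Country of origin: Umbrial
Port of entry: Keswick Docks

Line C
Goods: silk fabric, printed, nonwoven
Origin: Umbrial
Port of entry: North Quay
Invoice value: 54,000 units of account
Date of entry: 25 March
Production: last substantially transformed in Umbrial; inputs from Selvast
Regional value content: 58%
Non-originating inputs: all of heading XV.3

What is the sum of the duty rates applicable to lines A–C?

77%

Line A: silk → XV.2; nonwoven → XV.2.1; unbleached → XV.2.1.2. Scheduled 38%. Umbrial agreement on XV.1.1: XV.2.1.2 not covered; Umbrial agreement on XV.2.2: XV.2.1.2 not covered; Umbrial agreement on XV.3.1.2: XV.2.1.2 not covered. → 38%.
Line B: silk → XV.2; knitted → XV.2.2; bleached → XV.2.2.2. Scheduled 31%. Umbrial agreement on XV.1.1: XV.2.2.2 not covered; Umbrial agreement on XV.2.2: RVC ≥ 55% → 7% available; Umbrial agreement on XV.3.1.2: XV.2.2.2 not covered; preferential 7%. → 7%.
Line C: silk → XV.2; nonwoven → XV.2.1; printed → XV.2.1.1. Scheduled 32%. Umbrial agreement on XV.1.1: XV.2.1.1 not covered; Umbrial agreement on XV.2.2: XV.2.1.1 not covered; Umbrial agreement on XV.3.1.2: XV.2.1.1 not covered. → 32%.
Sum: 38% + 7% + 32% = 77%.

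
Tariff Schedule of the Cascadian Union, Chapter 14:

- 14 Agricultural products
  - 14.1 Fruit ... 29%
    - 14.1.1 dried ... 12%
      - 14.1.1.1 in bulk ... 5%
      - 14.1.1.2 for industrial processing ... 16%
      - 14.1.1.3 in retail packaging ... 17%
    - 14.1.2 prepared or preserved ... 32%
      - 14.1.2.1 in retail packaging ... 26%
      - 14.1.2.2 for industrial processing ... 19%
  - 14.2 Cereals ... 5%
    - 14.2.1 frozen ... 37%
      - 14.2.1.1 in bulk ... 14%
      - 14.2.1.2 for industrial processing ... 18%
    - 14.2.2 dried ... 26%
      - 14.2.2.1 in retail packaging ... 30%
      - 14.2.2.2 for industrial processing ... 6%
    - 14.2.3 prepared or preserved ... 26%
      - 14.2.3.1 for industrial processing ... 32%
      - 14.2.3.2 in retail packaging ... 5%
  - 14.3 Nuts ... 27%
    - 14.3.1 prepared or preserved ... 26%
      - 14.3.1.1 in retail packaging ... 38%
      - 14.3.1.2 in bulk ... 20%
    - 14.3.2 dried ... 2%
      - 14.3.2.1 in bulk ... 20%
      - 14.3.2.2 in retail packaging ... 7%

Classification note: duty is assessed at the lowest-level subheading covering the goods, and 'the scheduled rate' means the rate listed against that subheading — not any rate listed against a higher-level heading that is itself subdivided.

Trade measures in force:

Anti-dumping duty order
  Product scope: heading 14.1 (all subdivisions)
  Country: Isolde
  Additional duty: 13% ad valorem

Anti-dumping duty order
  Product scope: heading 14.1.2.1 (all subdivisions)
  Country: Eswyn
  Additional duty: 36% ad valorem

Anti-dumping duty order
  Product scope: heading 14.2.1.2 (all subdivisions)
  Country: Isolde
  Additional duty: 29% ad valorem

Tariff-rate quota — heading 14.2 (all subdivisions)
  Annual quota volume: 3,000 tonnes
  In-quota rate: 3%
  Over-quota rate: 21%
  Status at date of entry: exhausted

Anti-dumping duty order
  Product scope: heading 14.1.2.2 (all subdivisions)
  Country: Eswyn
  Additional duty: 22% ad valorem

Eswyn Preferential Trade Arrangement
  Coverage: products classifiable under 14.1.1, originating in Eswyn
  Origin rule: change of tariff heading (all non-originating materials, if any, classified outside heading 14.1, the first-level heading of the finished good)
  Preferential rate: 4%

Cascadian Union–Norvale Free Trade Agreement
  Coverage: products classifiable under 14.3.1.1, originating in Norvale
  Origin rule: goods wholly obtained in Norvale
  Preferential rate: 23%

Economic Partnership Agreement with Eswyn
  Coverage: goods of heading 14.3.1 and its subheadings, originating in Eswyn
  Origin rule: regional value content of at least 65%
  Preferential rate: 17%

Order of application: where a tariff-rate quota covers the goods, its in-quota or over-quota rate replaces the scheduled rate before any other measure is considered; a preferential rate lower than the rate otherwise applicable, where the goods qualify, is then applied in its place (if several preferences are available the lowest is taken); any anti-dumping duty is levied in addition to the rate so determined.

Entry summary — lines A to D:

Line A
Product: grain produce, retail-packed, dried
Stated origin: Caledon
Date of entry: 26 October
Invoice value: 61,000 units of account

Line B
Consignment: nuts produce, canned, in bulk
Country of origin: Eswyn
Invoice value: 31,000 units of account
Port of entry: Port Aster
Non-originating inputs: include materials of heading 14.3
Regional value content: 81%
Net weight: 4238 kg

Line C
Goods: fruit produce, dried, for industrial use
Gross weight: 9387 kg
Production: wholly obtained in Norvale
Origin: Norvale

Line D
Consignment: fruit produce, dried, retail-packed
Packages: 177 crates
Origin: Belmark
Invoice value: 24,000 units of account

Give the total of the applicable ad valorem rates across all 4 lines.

Line A: grain → 14.2; dried → 14.2.2; retail-packed → 14.2.2.1. Scheduled 30%. quota on 14.2 exhausted → over-quota 21%. → 21%.
Line B: nuts → 14.3; canned → 14.3.1; in bulk → 14.3.1.2. Scheduled 20%. Eswyn agreement on 14.1.1: 14.3.1.2 not covered; Eswyn agreement on 14.3.1: RVC ≥ 65% → 17% available; preferential 17%. → 17%.
Line C: fruit → 14.1; dried → 14.1.1; for industrial use → 14.1.1.2. Scheduled 16%. Norvale agreement on 14.3.1.1: 14.1.1.2 not covered. → 16%.
Line D: fruit → 14.1; dried → 14.1.1; retail-packed → 14.1.1.3. Scheduled 17%. No special measure applies. → 17%.
Sum: 21% + 17% + 16% + 17% = 71%.

71%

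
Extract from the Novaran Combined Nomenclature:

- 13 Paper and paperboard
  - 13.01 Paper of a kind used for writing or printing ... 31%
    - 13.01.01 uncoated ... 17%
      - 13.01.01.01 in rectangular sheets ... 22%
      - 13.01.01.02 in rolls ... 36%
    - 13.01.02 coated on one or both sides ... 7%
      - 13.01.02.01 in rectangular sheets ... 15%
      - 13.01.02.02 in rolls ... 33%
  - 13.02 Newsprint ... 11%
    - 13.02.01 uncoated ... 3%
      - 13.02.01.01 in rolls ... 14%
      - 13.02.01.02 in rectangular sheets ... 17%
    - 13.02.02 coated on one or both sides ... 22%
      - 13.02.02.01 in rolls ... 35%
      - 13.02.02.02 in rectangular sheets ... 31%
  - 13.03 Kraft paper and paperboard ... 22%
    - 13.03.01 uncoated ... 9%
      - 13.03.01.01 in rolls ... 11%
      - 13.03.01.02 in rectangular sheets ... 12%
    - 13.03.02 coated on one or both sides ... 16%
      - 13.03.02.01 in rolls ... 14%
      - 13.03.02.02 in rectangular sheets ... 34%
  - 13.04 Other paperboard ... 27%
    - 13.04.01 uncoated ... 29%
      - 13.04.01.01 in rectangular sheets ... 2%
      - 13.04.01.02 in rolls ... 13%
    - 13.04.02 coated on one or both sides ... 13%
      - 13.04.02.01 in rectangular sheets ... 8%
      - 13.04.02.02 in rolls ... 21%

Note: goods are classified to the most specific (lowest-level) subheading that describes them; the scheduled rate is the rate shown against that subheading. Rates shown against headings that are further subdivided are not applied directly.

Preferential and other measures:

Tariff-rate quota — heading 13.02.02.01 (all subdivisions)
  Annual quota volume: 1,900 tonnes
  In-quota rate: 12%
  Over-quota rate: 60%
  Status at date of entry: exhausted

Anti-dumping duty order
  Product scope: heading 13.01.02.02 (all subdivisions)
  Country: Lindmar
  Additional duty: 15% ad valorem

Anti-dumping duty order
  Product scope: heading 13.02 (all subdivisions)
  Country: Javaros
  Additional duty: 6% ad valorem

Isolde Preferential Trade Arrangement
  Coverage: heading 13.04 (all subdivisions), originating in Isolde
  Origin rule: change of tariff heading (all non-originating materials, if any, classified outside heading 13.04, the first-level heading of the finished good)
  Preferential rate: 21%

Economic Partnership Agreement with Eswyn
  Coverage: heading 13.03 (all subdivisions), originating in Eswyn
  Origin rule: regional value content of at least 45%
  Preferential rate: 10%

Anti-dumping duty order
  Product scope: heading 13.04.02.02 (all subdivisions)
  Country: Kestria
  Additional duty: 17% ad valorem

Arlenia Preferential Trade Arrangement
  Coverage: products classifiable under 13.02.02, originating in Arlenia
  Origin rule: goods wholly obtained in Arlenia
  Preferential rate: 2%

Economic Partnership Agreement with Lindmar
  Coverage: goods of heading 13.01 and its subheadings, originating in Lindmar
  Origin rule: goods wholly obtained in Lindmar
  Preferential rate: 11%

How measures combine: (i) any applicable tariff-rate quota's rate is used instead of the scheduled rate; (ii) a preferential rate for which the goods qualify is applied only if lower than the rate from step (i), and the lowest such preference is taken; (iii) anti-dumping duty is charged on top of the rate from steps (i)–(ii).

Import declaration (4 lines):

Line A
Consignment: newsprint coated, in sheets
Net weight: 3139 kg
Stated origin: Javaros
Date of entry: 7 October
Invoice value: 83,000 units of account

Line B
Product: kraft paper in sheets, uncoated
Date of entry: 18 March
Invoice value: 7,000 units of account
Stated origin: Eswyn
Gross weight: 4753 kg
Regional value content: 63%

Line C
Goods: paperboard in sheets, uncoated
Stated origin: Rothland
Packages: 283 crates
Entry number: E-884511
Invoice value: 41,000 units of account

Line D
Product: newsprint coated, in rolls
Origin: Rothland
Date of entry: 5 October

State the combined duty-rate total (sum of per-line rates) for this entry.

109%

Line A: newsprint → 13.02; coated → 13.02.02; in sheets → 13.02.02.02. Scheduled 31%. anti-dumping (Javaros, 13.02): +6%; total 31% + 6% = 37%. → 37%.
Line B: kraft paper → 13.03; uncoated → 13.03.01; in sheets → 13.03.01.02. Scheduled 12%. Eswyn agreement on 13.03: RVC ≥ 45% → 10% available; preferential 10%. → 10%.
Line C: paperboard → 13.04; uncoated → 13.04.01; in sheets → 13.04.01.01. Scheduled 2%. No special measure applies. → 2%.
Line D: newsprint → 13.02; coated → 13.02.02; in rolls → 13.02.02.01. Scheduled 35%. quota on 13.02.02.01 exhausted → over-quota 60%. → 60%.
Sum: 37% + 10% + 2% + 60% = 109%.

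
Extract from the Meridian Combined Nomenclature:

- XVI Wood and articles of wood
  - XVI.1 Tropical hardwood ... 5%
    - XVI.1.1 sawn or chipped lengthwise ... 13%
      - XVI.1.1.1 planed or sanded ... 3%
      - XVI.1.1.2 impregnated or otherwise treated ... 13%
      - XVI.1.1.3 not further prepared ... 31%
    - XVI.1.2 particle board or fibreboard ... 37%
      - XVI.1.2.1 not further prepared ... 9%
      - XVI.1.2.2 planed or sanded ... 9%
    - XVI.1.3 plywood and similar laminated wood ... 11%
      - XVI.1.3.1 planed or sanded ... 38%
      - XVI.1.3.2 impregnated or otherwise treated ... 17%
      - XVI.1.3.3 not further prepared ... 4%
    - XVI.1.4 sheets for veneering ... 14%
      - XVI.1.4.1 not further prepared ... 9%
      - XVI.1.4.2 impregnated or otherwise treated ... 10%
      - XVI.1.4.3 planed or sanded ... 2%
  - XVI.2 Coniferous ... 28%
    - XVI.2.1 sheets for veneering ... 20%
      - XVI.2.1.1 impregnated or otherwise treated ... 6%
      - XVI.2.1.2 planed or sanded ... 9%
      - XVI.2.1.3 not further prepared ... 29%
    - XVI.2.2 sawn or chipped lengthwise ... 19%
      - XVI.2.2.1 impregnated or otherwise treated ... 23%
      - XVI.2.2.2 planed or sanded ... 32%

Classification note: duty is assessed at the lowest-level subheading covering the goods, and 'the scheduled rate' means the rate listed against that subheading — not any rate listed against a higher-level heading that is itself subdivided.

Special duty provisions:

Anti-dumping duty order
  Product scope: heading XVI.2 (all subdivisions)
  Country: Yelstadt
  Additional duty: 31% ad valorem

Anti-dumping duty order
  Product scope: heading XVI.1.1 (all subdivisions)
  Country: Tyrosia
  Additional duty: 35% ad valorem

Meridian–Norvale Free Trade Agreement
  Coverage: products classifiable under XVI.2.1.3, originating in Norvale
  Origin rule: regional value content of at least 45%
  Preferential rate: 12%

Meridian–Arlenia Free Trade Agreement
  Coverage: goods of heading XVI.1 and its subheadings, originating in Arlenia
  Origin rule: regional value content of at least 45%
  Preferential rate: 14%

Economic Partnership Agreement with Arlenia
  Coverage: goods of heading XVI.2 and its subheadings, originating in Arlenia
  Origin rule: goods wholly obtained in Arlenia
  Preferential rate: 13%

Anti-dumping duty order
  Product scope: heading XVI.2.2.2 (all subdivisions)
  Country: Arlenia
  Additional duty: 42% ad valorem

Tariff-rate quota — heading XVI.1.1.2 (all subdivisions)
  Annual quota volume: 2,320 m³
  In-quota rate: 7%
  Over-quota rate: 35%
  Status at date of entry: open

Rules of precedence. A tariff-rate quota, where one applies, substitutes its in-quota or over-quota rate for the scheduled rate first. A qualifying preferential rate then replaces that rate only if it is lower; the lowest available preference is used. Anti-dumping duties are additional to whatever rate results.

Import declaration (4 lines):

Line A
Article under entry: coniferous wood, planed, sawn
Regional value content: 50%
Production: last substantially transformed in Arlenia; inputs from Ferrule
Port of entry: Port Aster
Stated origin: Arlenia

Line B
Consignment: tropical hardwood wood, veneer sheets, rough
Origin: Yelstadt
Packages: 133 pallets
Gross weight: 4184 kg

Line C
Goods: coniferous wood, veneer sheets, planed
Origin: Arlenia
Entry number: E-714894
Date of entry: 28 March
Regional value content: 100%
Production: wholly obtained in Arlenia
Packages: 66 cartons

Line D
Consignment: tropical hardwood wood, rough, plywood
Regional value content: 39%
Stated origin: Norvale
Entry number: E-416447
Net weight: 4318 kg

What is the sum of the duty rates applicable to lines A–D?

96%

Line A: coniferous → XVI.2; sawn → XVI.2.2; planed → XVI.2.2.2. Scheduled 32%. Arlenia agreement on XVI.1: XVI.2.2.2 not covered; Arlenia agreement on XVI.2: not wholly obtained; anti-dumping (Arlenia, XVI.2.2.2): +42%; total 32% + 42% = 74%. → 74%.
Line B: tropical hardwood → XVI.1; veneer sheets → XVI.1.4; rough → XVI.1.4.1. Scheduled 9%. No special measure applies. → 9%.
Line C: coniferous → XVI.2; veneer sheets → XVI.2.1; planed → XVI.2.1.2. Scheduled 9%. Arlenia agreement on XVI.1: XVI.2.1.2 not covered; Arlenia agreement on XVI.2: wholly obtained → 13% available; preference 13% not lower than 9% → no reduction. → 9%.
Line D: tropical hardwood → XVI.1; plywood → XVI.1.3; rough → XVI.1.3.3. Scheduled 4%. Norvale agreement on XVI.2.1.3: XVI.1.3.3 not covered. → 4%.
Sum: 74% + 9% + 9% + 4% = 96%.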